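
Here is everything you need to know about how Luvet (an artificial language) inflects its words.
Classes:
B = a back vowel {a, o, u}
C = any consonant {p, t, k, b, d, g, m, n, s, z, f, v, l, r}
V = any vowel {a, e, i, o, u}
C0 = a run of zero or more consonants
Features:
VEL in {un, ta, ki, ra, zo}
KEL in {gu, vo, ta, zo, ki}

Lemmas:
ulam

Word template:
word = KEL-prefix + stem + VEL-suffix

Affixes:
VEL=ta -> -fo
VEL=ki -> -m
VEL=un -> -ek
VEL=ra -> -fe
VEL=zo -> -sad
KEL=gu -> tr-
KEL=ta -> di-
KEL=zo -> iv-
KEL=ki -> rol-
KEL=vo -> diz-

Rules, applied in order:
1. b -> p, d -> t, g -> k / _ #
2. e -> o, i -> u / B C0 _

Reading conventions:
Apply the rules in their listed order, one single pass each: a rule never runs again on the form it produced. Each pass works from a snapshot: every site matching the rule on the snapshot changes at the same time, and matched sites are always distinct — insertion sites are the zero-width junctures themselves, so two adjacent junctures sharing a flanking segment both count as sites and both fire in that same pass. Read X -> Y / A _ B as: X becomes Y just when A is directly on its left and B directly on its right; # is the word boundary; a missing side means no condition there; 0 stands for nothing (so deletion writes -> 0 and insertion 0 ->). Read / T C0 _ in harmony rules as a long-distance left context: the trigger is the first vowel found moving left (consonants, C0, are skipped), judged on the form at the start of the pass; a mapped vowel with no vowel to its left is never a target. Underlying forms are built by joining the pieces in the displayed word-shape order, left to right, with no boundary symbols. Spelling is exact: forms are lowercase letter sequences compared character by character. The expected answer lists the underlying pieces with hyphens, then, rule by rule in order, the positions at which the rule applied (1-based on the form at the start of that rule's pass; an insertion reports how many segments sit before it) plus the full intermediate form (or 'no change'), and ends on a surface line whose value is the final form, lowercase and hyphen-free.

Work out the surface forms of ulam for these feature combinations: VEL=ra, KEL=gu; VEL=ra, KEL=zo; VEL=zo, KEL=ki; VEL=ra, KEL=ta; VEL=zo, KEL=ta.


cell VEL=ra, KEL=gu:
underlying: tr-ulam-fe
1. b -> p, d -> t, g -> k / _ #: no change
2. e -> o, i -> u / B C0 _: fires at position(s) 8: trulamfo
surface: trulamfo

cell VEL=ra, KEL=zo:
underlying: iv-ulam-fe
1. b -> p, d -> t, g -> k / _ #: no change
2. e -> o, i -> u / B C0 _: fires at position(s) 8: ivulamfo
surface: ivulamfo

cell VEL=zo, KEL=ki:
underlying: rol-ulam-sad
1. b -> p, d -> t, g -> k / _ #: fires at position(s) 10: rolulamsat
2. e -> o, i -> u / B C0 _: no change
surface: rolulamsat

cell VEL=ra, KEL=ta:
underlying: di-ulam-fe
1. b -> p, d -> t, g -> k / _ #: no change
2. e -> o, i -> u / B C0 _: fires at position(s) 8: diulamfo
surface: diulamfo

cell VEL=zo, KEL=ta:
underlying: di-ulam-sad
1. b -> p, d -> t, g -> k / _ #: fires at position(s) 9: diulamsat
2. e -> o, i -> u / B C0 _: no change
surface: diulamsat


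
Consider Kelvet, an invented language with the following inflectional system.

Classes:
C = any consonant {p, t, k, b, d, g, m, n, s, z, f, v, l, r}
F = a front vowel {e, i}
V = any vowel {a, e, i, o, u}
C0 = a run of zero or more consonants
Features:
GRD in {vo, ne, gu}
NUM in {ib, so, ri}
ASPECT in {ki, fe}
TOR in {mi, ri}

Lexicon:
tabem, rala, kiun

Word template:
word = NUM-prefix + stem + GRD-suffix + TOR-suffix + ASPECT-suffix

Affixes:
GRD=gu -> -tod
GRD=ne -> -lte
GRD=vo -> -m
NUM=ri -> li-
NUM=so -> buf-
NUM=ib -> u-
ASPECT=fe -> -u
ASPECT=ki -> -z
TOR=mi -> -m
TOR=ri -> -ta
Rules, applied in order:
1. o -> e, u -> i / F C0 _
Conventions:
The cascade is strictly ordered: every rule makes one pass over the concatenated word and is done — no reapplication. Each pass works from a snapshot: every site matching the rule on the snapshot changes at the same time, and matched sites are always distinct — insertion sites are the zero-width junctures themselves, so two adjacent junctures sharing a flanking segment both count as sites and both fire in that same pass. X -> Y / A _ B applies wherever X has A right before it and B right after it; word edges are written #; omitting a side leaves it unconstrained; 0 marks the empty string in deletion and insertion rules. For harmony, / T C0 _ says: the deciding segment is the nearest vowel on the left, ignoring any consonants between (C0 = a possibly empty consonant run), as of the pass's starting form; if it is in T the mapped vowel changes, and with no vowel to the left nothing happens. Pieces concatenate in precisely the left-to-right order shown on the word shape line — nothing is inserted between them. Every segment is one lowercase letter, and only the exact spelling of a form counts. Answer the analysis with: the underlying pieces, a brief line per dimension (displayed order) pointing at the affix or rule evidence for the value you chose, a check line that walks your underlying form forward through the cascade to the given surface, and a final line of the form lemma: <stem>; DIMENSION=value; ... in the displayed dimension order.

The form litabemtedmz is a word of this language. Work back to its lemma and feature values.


underlying: li-tabem-tod-m-z
GRD=gu - signalled by the affix -tod
NUM=ri - signalled by the affix li-
ASPECT=ki - signalled by the affix -z
TOR=mi - signalled by the affix -m
check: litabemtodmz -> litabemtedmz
lemma: tabem; GRD=gu; NUM=ri; ASPECT=ki; TOR=mi


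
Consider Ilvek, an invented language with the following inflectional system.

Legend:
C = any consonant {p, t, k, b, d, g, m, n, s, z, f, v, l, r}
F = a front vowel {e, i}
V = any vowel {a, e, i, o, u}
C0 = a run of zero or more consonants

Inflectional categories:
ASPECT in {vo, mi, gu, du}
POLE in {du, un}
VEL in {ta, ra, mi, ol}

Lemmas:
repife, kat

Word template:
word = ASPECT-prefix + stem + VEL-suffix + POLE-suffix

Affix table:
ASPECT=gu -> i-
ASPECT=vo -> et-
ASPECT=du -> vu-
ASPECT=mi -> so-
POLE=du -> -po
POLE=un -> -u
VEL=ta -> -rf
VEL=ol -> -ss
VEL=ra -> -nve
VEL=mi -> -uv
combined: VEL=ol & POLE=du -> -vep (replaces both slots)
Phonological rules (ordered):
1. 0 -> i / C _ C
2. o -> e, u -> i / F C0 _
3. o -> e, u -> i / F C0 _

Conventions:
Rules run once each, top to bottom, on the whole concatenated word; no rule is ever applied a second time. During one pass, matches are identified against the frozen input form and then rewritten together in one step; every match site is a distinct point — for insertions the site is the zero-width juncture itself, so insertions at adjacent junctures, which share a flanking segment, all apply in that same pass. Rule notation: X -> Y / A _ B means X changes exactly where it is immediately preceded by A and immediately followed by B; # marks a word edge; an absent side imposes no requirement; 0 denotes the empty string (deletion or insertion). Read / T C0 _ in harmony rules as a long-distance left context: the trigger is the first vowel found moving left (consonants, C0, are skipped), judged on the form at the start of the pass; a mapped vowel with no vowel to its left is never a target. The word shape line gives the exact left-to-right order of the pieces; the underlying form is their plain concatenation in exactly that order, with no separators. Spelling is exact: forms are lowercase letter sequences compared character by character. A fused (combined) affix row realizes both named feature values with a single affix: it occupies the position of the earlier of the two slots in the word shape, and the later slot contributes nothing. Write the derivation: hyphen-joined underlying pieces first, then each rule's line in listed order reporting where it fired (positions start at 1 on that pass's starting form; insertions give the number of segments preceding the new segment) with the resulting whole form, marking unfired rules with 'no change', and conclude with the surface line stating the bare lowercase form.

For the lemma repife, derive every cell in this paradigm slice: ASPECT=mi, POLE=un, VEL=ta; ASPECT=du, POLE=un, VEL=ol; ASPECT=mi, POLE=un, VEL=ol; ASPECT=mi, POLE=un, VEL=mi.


cell ASPECT=mi, POLE=un, VEL=ta:
underlying: so-repife-rf-u
1. 0 -> i / C _ C: inserts after position(s) 9: sorepiferifu
2. o -> e, u -> i / F C0 _: fires at position(s) 12: sorepiferifi
3. o -> e, u -> i / F C0 _: no change
surface: sorepiferifi

cell ASPECT=du, POLE=un, VEL=ol:
underlying: vu-repife-ss-u
1. 0 -> i / C _ C: inserts after position(s) 9: vurepifesisu
2. o -> e, u -> i / F C0 _: fires at position(s) 12: vurepifesisi
3. o -> e, u -> i / F C0 _: no change
surface: vurepifesisi

cell ASPECT=mi, POLE=un, VEL=ol:
underlying: so-repife-ss-u
1. 0 -> i / C _ C: inserts after position(s) 9: sorepifesisu
2. o -> e, u -> i / F C0 _: fires at position(s) 12: sorepifesisi
3. o -> e, u -> i / F C0 _: no change
surface: sorepifesisi

cell ASPECT=mi, POLE=un, VEL=mi:
underlying: so-repife-uv-u
1. 0 -> i / C _ C: no change
2. o -> e, u -> i / F C0 _: fires at position(s) 9: sorepifeivu
3. o -> e, u -> i / F C0 _: fires at position(s) 11: sorepifeivi
surface: sorepifeivi


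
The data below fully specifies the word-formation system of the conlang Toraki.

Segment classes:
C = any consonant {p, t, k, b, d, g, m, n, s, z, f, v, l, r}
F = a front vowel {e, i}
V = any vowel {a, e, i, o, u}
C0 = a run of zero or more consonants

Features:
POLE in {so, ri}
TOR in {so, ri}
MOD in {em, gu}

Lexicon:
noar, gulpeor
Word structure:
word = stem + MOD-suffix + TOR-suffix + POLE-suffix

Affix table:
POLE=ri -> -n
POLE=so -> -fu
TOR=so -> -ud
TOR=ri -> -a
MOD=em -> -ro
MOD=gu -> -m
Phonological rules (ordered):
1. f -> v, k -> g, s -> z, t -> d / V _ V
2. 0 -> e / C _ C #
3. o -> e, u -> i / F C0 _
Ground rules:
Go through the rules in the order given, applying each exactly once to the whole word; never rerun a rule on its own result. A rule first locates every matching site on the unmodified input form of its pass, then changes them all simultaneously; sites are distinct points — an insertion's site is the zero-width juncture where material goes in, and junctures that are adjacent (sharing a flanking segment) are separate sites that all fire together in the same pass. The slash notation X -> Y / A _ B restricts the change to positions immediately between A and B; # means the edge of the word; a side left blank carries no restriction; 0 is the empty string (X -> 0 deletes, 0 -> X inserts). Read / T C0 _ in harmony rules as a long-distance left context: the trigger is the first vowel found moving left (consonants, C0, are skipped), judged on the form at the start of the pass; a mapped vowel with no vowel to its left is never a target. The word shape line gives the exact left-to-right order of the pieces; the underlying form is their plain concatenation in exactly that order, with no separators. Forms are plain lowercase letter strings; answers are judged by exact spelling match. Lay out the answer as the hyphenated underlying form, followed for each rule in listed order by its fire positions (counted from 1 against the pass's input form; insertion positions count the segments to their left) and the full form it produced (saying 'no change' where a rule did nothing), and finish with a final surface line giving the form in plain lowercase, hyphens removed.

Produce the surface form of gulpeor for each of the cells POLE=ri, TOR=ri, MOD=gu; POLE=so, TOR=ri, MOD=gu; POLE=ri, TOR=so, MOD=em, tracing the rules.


cell POLE=ri, TOR=ri, MOD=gu:
underlying: gulpeor-m-a-n
1. f -> v, k -> g, s -> z, t -> d / V _ V: no change
2. 0 -> e / C _ C #: no change
3. o -> e, u -> i / F C0 _: fires at position(s) 6: gulpeerman
surface: gulpeerman

cell POLE=so, TOR=ri, MOD=gu:
underlying: gulpeor-m-a-fu
1. f -> v, k -> g, s -> z, t -> d / V _ V: fires at position(s) 10: gulpeormavu
2. 0 -> e / C _ C #: no change
3. o -> e, u -> i / F C0 _: fires at position(s) 6: gulpeermavu
surface: gulpeermavu

cell POLE=ri, TOR=so, MOD=em:
underlying: gulpeor-ro-ud-n
1. f -> v, k -> g, s -> z, t -> d / V _ V: no change
2. 0 -> e / C _ C #: inserts after position(s) 11: gulpeorrouden
3. o -> e, u -> i / F C0 _: fires at position(s) 6: gulpeerrouden
surface: gulpeerrouden


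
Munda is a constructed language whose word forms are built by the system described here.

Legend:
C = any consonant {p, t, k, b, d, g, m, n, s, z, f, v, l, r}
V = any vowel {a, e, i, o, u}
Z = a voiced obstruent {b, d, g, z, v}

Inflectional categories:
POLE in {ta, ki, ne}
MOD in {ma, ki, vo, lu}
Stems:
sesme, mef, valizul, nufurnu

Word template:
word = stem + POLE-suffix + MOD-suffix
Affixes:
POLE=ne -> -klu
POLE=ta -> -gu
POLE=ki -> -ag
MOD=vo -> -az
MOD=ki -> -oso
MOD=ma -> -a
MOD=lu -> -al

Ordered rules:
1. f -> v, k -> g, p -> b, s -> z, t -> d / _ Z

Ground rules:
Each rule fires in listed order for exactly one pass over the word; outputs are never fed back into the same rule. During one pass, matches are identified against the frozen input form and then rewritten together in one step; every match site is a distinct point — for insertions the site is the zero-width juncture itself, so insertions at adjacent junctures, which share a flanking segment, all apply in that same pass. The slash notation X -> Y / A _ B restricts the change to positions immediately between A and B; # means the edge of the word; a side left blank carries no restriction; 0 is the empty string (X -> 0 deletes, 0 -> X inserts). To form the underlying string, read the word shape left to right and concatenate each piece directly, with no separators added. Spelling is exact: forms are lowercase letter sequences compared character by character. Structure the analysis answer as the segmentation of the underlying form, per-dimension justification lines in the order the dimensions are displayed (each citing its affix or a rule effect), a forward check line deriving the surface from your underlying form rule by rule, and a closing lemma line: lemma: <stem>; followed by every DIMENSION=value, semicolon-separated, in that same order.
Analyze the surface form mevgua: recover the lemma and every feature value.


underlying: mef-gu-a
POLE=ta - signalled by the affix -gu
MOD=ma - signalled by the affix -a
check: mefgua -> mevgua
lemma: mef; POLE=ta; MOD=ma


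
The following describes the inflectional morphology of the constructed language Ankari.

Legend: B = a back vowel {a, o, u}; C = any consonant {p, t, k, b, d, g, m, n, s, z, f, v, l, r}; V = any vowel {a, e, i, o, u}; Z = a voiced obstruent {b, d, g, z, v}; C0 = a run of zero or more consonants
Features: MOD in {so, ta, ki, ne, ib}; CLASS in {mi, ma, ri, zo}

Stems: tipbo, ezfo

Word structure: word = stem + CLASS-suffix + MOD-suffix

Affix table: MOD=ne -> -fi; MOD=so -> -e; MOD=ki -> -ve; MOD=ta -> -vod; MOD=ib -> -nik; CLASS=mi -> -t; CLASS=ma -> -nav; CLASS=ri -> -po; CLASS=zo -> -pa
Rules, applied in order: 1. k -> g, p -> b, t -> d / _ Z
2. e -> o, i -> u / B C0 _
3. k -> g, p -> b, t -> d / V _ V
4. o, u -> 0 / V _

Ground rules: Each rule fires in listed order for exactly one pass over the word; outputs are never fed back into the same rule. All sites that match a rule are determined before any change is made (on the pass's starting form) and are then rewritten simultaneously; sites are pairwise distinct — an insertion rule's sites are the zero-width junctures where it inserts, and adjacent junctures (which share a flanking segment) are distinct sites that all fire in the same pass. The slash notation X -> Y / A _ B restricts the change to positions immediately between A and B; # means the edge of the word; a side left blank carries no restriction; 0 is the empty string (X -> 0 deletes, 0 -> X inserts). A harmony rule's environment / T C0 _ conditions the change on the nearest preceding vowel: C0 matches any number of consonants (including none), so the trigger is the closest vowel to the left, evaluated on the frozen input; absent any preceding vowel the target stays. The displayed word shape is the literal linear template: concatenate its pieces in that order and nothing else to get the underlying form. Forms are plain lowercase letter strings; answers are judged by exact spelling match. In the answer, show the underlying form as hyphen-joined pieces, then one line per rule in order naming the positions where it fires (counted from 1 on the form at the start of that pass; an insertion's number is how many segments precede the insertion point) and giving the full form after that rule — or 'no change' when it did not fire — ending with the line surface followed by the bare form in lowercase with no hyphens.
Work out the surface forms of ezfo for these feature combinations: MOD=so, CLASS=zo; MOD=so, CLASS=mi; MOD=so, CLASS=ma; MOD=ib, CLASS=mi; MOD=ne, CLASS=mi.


cell MOD=so, CLASS=zo:
underlying: ezfo-pa-e
1. k -> g, p -> b, t -> d / _ Z: no change
2. e -> o, i -> u / B C0 _: fires at position(s) 7: ezfopao
3. k -> g, p -> b, t -> d / V _ V: fires at position(s) 5: ezfobao
4. o, u -> 0 / V _: fires at position(s) 7: ezfoba
surface: ezfoba

cell MOD=so, CLASS=mi:
underlying: ezfo-t-e
1. k -> g, p -> b, t -> d / _ Z: no change
2. e -> o, i -> u / B C0 _: fires at position(s) 6: ezfoto
3. k -> g, p -> b, t -> d / V _ V: fires at position(s) 5: ezfodo
4. o, u -> 0 / V _: no change
surface: ezfodo

cell MOD=so, CLASS=ma:
underlying: ezfo-nav-e
1. k -> g, p -> b, t -> d / _ Z: no change
2. e -> o, i -> u / B C0 _: fires at position(s) 8: ezfonavo
3. k -> g, p -> b, t -> d / V _ V: no change
4. o, u -> 0 / V _: no change
surface: ezfonavo

cell MOD=ib, CLASS=mi:
underlying: ezfo-t-nik
1. k -> g, p -> b, t -> d / _ Z: no change
2. e -> o, i -> u / B C0 _: fires at position(s) 7: ezfotnuk
3. k -> g, p -> b, t -> d / V _ V: no change
4. o, u -> 0 / V _: no change
surface: ezfotnuk

cell MOD=ne, CLASS=mi:
underlying: ezfo-t-fi
1. k -> g, p -> b, t -> d / _ Z: no change
2. e -> o, i -> u / B C0 _: fires at position(s) 7: ezfotfu
3. k -> g, p -> b, t -> d / V _ V: no change
4. o, u -> 0 / V _: no change
surface: ezfotfu


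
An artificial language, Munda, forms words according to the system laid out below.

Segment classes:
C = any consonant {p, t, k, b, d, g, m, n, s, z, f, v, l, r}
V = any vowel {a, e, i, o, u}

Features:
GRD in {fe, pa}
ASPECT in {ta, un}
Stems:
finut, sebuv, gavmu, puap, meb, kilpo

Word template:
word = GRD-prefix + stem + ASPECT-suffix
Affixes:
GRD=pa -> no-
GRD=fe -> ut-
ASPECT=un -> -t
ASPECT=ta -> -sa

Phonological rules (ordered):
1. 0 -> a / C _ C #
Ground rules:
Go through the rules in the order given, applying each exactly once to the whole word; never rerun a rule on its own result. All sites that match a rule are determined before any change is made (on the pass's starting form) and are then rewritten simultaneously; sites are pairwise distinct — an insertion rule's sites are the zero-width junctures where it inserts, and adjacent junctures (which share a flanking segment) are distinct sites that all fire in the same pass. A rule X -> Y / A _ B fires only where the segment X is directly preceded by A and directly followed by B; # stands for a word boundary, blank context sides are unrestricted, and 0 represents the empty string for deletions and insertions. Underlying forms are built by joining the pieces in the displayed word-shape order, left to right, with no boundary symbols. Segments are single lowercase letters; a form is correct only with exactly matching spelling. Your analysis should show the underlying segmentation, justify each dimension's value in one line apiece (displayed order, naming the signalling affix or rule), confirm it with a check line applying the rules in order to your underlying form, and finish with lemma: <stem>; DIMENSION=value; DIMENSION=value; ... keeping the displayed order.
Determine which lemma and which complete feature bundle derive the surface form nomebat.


underlying: no-meb-t
GRD=pa - signalled by the affix no-
ASPECT=un - signalled by the affix -t
check: nomebt -> nomebat
lemma: meb; GRD=pa; ASPECT=un


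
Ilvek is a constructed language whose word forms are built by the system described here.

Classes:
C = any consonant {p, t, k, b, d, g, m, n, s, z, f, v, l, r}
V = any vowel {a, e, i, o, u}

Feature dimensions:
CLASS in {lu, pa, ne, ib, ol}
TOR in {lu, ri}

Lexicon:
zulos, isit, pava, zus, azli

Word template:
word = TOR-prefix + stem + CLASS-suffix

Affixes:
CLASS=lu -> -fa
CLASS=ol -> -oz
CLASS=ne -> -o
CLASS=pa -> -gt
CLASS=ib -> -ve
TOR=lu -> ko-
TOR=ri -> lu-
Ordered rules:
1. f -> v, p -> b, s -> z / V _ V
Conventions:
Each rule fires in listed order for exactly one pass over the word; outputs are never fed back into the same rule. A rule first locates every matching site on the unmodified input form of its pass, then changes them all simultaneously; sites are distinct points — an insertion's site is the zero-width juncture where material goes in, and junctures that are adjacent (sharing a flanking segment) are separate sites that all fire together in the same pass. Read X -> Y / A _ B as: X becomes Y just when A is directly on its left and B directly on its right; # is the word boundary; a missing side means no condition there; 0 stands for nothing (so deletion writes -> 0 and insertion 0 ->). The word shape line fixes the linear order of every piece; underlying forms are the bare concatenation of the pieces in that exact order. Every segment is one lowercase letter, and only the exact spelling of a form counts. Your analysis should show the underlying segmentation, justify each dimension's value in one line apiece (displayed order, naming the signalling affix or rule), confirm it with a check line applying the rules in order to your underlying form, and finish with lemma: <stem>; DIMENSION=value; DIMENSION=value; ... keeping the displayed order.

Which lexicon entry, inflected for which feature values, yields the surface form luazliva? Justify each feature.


underlying: lu-azli-fa
CLASS=lu - signalled by the affix -fa
TOR=ri - signalled by the affix lu-
check: luazlifa -> luazliva
lemma: azli; CLASS=lu; TOR=ri


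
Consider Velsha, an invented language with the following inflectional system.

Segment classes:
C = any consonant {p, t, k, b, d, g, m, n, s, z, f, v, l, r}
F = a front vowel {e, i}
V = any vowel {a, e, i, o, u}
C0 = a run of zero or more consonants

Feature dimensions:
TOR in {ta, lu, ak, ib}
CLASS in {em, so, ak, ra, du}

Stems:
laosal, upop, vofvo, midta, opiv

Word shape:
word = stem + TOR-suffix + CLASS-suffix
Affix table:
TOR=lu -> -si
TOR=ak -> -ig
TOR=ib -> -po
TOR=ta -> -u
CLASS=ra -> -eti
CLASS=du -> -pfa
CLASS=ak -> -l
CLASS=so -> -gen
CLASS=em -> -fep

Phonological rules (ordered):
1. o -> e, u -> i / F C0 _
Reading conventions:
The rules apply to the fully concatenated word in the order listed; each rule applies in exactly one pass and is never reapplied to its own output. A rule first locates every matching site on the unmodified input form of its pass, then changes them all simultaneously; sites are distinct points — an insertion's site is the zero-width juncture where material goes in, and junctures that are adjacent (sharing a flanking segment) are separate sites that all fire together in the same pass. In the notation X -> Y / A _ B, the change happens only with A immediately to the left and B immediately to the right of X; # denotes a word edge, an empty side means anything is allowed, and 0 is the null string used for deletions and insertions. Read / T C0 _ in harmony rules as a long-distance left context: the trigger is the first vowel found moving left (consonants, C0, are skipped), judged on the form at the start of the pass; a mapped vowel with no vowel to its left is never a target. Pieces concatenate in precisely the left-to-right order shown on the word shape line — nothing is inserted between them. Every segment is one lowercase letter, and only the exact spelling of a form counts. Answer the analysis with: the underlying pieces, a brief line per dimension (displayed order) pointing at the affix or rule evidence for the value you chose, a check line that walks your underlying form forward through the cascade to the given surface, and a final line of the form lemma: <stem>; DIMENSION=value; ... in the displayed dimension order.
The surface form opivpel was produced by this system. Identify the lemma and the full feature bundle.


underlying: opiv-po-l
TOR=ib - signalled by the affix -po
CLASS=ak - signalled by the affix -l
check: opivpol -> opivpel
lemma: opiv; TOR=ib; CLASS=ak


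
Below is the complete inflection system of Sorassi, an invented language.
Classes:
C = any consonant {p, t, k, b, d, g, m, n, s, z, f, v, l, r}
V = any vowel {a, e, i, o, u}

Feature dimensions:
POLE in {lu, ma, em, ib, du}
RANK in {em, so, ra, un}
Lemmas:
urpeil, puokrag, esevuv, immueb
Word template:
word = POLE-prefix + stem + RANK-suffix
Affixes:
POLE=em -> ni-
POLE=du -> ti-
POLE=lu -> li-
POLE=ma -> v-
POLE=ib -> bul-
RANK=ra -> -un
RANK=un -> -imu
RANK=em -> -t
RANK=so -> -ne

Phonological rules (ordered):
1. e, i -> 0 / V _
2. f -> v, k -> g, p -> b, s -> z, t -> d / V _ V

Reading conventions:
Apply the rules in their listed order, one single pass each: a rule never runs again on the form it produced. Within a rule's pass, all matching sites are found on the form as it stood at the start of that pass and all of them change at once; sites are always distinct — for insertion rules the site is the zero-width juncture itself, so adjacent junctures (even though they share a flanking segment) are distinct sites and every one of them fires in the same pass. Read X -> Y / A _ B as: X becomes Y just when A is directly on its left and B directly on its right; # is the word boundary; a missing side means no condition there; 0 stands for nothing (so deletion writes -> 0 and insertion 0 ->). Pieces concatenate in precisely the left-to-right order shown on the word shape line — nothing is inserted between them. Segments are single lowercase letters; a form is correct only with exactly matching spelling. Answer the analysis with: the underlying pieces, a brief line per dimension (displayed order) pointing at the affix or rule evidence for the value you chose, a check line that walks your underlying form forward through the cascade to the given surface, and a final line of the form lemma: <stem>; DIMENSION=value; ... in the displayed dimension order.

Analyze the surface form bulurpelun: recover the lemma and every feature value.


underlying: bul-urpeil-un
POLE=ib - signalled by the affix bul-
RANK=ra - signalled by the affix -un
check: bulurpeilun -> bulurpelun -> bulurpelun
lemma: urpeil; POLE=ib; RANK=ra


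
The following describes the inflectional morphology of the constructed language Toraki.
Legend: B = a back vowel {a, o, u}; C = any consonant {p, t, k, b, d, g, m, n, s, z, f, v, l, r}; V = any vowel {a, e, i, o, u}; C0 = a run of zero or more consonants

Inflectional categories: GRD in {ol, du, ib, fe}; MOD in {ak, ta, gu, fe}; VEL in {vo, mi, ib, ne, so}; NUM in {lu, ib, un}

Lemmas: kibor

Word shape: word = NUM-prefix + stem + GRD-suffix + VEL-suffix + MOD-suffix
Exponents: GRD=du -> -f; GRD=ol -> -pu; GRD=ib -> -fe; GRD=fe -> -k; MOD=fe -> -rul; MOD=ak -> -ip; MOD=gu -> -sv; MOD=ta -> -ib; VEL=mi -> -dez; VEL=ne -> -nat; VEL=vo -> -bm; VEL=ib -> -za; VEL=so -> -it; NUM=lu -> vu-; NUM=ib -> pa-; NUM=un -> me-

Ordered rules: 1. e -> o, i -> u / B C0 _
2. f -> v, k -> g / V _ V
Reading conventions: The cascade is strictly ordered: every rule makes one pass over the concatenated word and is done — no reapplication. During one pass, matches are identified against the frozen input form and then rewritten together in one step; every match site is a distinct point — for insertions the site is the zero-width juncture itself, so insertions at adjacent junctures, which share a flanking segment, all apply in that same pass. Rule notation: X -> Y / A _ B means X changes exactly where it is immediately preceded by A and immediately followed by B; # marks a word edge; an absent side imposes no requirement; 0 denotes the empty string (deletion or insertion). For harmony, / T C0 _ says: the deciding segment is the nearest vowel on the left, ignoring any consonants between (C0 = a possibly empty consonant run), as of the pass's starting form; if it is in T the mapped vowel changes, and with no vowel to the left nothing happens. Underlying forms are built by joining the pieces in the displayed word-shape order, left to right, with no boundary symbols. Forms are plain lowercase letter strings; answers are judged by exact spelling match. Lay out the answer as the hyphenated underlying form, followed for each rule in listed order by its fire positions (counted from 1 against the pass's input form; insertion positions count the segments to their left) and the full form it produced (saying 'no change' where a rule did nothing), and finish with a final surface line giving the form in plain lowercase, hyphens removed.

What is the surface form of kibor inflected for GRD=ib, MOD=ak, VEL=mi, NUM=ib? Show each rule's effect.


underlying: pa-kibor-fe-dez-ip
1. e -> o, i -> u / B C0 _: fires at position(s) 4, 9: pakuborfodezip
2. f -> v, k -> g / V _ V: fires at position(s) 3: paguborfodezip
surface: paguborfodezip


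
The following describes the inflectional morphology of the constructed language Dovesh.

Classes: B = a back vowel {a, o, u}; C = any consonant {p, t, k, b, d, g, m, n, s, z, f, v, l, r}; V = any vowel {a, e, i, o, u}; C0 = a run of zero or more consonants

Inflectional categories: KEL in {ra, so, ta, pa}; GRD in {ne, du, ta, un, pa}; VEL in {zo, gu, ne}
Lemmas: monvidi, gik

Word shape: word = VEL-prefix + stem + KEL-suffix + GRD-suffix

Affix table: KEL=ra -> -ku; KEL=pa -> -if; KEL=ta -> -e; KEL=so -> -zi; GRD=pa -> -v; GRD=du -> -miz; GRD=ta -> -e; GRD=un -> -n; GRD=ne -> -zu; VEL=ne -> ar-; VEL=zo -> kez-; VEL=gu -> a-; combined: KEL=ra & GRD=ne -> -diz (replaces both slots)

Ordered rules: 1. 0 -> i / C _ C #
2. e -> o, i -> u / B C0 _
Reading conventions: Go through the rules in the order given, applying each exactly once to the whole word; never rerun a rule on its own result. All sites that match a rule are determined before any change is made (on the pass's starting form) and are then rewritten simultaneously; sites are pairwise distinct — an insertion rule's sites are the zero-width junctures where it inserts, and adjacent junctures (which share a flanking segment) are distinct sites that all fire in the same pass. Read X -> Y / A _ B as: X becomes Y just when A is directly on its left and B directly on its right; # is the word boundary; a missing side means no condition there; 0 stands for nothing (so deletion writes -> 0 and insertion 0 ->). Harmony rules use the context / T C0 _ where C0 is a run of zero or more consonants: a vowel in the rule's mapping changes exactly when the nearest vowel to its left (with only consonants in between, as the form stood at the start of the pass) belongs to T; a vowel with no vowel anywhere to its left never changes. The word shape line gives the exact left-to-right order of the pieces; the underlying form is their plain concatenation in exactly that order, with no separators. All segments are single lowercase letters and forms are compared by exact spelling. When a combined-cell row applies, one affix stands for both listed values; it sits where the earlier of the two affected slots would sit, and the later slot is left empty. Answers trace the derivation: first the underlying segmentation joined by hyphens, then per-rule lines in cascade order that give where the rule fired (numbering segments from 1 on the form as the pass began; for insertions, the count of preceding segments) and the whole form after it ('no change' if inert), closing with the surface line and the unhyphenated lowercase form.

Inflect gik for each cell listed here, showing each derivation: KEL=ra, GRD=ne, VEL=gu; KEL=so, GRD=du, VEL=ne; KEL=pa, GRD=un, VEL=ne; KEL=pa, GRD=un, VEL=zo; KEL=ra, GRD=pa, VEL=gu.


cell KEL=ra, GRD=ne, VEL=gu:
underlying: a-gik-diz
1. 0 -> i / C _ C #: no change
2. e -> o, i -> u / B C0 _: fires at position(s) 3: agukdiz
surface: agukdiz

cell KEL=so, GRD=du, VEL=ne:
underlying: ar-gik-zi-miz
1. 0 -> i / C _ C #: no change
2. e -> o, i -> u / B C0 _: fires at position(s) 4: argukzimiz
surface: argukzimiz

cell KEL=pa, GRD=un, VEL=ne:
underlying: ar-gik-if-n
1. 0 -> i / C _ C #: inserts after position(s) 7: argikifin
2. e -> o, i -> u / B C0 _: fires at position(s) 4: argukifin
surface: argukifin

cell KEL=pa, GRD=un, VEL=zo:
underlying: kez-gik-if-n
1. 0 -> i / C _ C #: inserts after position(s) 8: kezgikifin
2. e -> o, i -> u / B C0 _: no change
surface: kezgikifin

cell KEL=ra, GRD=pa, VEL=gu:
underlying: a-gik-ku-v
1. 0 -> i / C _ C #: no change
2. e -> o, i -> u / B C0 _: fires at position(s) 3: agukkuv
surface: agukkuv


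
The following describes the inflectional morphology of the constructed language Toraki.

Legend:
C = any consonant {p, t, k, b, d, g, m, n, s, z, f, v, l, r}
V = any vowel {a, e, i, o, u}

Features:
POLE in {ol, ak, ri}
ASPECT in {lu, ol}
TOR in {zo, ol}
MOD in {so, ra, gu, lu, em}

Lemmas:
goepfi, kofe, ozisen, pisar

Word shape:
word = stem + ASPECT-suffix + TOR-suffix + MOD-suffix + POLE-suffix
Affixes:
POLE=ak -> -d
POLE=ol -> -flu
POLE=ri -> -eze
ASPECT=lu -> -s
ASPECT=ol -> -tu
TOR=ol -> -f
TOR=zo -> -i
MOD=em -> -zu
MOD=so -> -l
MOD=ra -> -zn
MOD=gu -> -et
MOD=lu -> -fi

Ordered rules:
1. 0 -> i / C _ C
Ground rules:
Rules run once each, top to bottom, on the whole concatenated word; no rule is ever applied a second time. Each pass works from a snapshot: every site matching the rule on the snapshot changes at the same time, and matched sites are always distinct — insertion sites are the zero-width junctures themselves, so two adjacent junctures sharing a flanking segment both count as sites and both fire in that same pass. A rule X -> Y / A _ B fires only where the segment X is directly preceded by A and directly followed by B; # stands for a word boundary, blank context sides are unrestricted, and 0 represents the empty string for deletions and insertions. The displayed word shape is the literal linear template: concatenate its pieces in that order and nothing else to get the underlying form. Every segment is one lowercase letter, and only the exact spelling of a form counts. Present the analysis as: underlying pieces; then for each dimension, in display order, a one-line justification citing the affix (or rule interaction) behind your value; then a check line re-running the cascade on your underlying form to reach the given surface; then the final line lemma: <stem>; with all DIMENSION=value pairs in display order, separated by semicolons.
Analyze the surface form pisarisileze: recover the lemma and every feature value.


underlying: pisar-s-i-l-eze
POLE=ri - signalled by the affix -eze
ASPECT=lu - signalled by the affix -s
TOR=zo - signalled by the affix -i
MOD=so - signalled by the affix -l
check: pisarsileze -> pisarisileze
lemma: pisar; POLE=ri; ASPECT=lu; TOR=zo; MOD=so


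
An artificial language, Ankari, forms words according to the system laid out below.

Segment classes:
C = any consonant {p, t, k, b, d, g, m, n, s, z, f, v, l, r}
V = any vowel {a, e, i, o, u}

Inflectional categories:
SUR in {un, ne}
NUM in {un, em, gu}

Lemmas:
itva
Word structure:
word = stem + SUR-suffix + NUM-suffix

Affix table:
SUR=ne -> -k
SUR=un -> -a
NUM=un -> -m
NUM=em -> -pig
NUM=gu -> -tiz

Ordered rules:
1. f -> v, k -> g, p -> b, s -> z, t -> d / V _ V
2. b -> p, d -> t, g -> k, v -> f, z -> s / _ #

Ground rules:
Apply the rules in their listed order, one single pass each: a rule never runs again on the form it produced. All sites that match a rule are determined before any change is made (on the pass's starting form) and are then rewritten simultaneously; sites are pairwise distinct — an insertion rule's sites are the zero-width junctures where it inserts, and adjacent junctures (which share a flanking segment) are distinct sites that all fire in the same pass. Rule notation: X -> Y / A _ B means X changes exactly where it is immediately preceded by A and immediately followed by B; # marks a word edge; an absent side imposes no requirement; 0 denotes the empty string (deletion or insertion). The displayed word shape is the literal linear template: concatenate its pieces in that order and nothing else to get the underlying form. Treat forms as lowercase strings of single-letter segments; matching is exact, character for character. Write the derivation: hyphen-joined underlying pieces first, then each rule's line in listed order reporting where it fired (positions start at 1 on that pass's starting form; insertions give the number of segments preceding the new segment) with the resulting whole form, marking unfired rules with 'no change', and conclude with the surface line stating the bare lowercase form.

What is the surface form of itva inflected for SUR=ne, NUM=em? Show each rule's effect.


underlying: itva-k-pig
1. f -> v, k -> g, p -> b, s -> z, t -> d / V _ V: no change
2. b -> p, d -> t, g -> k, v -> f, z -> s / _ #: fires at position(s) 8: itvakpik
surface: itvakpik


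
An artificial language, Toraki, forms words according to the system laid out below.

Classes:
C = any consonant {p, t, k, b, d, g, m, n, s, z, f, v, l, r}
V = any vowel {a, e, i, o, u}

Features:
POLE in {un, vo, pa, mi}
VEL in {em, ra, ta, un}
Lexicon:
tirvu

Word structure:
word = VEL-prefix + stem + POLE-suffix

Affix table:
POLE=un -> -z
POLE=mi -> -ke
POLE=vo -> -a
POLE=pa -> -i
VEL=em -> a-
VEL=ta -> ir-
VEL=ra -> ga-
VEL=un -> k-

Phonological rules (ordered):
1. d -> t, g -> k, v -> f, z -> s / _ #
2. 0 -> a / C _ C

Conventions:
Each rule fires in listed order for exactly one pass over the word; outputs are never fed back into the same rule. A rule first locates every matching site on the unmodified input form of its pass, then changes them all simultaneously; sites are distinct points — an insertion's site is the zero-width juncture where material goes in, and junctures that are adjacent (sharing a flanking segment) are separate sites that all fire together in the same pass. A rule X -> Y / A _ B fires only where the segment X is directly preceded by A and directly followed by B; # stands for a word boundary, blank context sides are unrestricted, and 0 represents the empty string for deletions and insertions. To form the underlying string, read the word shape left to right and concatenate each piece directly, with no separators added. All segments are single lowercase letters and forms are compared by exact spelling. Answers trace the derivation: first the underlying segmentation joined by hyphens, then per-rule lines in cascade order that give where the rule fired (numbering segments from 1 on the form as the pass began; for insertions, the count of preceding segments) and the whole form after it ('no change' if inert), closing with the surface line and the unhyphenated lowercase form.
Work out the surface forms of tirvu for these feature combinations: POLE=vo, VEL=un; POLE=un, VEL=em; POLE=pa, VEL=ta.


cell POLE=vo, VEL=un:
underlying: k-tirvu-a
1. d -> t, g -> k, v -> f, z -> s / _ #: no change
2. 0 -> a / C _ C: inserts after position(s) 1, 4: katiravua
surface: katiravua

cell POLE=un, VEL=em:
underlying: a-tirvu-z
1. d -> t, g -> k, v -> f, z -> s / _ #: fires at position(s) 7: atirvus
2. 0 -> a / C _ C: inserts after position(s) 4: atiravus
surface: atiravus

cell POLE=pa, VEL=ta:
underlying: ir-tirvu-i
1. d -> t, g -> k, v -> f, z -> s / _ #: no change
2. 0 -> a / C _ C: inserts after position(s) 2, 5: iratiravui
surface: iratiravui


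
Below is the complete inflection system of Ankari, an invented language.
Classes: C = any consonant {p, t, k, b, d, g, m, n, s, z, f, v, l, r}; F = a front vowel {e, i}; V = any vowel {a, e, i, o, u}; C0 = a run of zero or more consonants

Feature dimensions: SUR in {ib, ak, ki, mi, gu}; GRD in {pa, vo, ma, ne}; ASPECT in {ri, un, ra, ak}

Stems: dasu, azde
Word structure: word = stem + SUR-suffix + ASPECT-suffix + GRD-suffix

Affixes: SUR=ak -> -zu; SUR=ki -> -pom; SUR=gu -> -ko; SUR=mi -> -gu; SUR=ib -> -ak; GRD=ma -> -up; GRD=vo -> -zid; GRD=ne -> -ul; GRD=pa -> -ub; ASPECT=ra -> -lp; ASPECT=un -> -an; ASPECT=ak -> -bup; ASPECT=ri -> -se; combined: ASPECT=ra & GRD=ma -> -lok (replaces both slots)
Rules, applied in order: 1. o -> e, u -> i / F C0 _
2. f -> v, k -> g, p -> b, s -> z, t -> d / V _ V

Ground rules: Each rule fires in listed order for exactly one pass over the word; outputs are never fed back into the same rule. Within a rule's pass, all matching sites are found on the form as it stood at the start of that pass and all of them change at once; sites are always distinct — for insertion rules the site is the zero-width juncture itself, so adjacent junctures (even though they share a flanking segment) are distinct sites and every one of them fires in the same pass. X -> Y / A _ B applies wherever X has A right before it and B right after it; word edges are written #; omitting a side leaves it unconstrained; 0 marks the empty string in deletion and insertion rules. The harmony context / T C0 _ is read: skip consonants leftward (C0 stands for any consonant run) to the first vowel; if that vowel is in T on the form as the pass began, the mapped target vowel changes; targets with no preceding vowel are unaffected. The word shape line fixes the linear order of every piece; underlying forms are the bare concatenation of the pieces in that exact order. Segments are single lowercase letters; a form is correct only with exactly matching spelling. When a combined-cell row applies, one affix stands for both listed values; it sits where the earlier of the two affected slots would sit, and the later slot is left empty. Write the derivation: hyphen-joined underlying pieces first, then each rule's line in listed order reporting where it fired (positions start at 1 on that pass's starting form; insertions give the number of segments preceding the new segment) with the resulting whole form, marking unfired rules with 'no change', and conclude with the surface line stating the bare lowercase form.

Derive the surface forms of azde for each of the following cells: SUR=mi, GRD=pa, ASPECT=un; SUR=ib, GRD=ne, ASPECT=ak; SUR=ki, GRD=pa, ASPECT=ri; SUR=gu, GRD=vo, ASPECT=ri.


cell SUR=mi, GRD=pa, ASPECT=un:
underlying: azde-gu-an-ub
1. o -> e, u -> i / F C0 _: fires at position(s) 6: azdegianub
2. f -> v, k -> g, p -> b, s -> z, t -> d / V _ V: no change
surface: azdegianub

cell SUR=ib, GRD=ne, ASPECT=ak:
underlying: azde-ak-bup-ul
1. o -> e, u -> i / F C0 _: no change
2. f -> v, k -> g, p -> b, s -> z, t -> d / V _ V: fires at position(s) 9: azdeakbubul
surface: azdeakbubul

cell SUR=ki, GRD=pa, ASPECT=ri:
underlying: azde-pom-se-ub
1. o -> e, u -> i / F C0 _: fires at position(s) 6, 10: azdepemseib
2. f -> v, k -> g, p -> b, s -> z, t -> d / V _ V: fires at position(s) 5: azdebemseib
surface: azdebemseib

cell SUR=gu, GRD=vo, ASPECT=ri:
underlying: azde-ko-se-zid
1. o -> e, u -> i / F C0 _: fires at position(s) 6: azdekesezid
2. f -> v, k -> g, p -> b, s -> z, t -> d / V _ V: fires at position(s) 5, 7: azdegezezid
surface: azdegezezid
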